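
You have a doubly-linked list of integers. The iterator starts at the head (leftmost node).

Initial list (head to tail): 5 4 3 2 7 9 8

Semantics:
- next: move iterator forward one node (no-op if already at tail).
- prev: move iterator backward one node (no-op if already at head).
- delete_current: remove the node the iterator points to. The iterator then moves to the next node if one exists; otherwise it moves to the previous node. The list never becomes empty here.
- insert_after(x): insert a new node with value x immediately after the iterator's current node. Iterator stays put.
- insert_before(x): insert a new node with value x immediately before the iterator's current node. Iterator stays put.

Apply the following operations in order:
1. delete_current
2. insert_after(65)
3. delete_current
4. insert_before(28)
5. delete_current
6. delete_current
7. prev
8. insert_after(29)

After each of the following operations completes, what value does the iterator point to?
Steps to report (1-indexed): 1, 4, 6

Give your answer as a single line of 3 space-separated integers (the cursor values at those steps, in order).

After 1 (delete_current): list=[4, 3, 2, 7, 9, 8] cursor@4
After 2 (insert_after(65)): list=[4, 65, 3, 2, 7, 9, 8] cursor@4
After 3 (delete_current): list=[65, 3, 2, 7, 9, 8] cursor@65
After 4 (insert_before(28)): list=[28, 65, 3, 2, 7, 9, 8] cursor@65
After 5 (delete_current): list=[28, 3, 2, 7, 9, 8] cursor@3
After 6 (delete_current): list=[28, 2, 7, 9, 8] cursor@2
After 7 (prev): list=[28, 2, 7, 9, 8] cursor@28
After 8 (insert_after(29)): list=[28, 29, 2, 7, 9, 8] cursor@28

Answer: 4 65 2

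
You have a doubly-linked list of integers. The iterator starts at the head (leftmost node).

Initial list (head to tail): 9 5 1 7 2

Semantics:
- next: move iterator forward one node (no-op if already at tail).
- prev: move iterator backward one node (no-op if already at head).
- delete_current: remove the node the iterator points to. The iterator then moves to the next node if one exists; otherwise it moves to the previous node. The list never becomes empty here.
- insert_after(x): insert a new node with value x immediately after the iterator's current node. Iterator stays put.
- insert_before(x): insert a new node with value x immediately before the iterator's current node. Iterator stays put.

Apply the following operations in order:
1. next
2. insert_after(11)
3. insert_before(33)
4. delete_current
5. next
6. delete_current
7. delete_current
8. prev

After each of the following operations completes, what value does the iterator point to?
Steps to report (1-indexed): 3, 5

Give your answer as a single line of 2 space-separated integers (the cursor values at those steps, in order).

Answer: 5 1

Derivation:
After 1 (next): list=[9, 5, 1, 7, 2] cursor@5
After 2 (insert_after(11)): list=[9, 5, 11, 1, 7, 2] cursor@5
After 3 (insert_before(33)): list=[9, 33, 5, 11, 1, 7, 2] cursor@5
After 4 (delete_current): list=[9, 33, 11, 1, 7, 2] cursor@11
After 5 (next): list=[9, 33, 11, 1, 7, 2] cursor@1
After 6 (delete_current): list=[9, 33, 11, 7, 2] cursor@7
After 7 (delete_current): list=[9, 33, 11, 2] cursor@2
After 8 (prev): list=[9, 33, 11, 2] cursor@11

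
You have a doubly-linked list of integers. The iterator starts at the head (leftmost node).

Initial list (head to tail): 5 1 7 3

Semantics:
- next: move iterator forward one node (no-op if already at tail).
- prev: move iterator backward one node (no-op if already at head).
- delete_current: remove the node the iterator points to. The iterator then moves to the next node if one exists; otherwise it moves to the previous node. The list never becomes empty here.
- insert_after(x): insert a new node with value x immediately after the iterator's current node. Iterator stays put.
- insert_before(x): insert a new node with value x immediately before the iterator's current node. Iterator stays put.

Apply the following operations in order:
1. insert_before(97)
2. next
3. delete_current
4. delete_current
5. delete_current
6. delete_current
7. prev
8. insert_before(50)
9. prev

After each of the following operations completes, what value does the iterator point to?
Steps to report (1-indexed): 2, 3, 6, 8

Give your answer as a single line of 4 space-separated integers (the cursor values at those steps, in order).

After 1 (insert_before(97)): list=[97, 5, 1, 7, 3] cursor@5
After 2 (next): list=[97, 5, 1, 7, 3] cursor@1
After 3 (delete_current): list=[97, 5, 7, 3] cursor@7
After 4 (delete_current): list=[97, 5, 3] cursor@3
After 5 (delete_current): list=[97, 5] cursor@5
After 6 (delete_current): list=[97] cursor@97
After 7 (prev): list=[97] cursor@97
After 8 (insert_before(50)): list=[50, 97] cursor@97
After 9 (prev): list=[50, 97] cursor@50

Answer: 1 7 97 97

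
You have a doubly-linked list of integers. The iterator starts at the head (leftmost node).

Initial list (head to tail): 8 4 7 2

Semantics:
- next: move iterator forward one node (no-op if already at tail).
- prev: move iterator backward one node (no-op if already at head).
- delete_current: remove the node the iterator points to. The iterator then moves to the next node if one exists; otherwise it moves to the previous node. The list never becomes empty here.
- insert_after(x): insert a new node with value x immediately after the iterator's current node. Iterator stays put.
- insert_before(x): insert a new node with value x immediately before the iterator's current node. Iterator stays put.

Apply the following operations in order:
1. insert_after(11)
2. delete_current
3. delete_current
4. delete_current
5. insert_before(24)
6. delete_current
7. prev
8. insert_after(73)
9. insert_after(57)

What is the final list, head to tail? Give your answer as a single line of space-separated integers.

After 1 (insert_after(11)): list=[8, 11, 4, 7, 2] cursor@8
After 2 (delete_current): list=[11, 4, 7, 2] cursor@11
After 3 (delete_current): list=[4, 7, 2] cursor@4
After 4 (delete_current): list=[7, 2] cursor@7
After 5 (insert_before(24)): list=[24, 7, 2] cursor@7
After 6 (delete_current): list=[24, 2] cursor@2
After 7 (prev): list=[24, 2] cursor@24
After 8 (insert_after(73)): list=[24, 73, 2] cursor@24
After 9 (insert_after(57)): list=[24, 57, 73, 2] cursor@24

Answer: 24 57 73 2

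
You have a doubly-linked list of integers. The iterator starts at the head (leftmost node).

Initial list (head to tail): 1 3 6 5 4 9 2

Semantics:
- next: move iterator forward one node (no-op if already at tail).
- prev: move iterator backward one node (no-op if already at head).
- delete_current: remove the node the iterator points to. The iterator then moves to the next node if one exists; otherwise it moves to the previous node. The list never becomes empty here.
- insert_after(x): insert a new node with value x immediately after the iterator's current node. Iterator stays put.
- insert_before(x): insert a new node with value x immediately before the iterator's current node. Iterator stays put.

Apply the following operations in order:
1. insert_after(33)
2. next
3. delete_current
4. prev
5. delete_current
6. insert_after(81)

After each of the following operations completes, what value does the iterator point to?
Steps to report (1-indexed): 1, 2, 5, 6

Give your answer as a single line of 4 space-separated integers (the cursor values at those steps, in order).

After 1 (insert_after(33)): list=[1, 33, 3, 6, 5, 4, 9, 2] cursor@1
After 2 (next): list=[1, 33, 3, 6, 5, 4, 9, 2] cursor@33
After 3 (delete_current): list=[1, 3, 6, 5, 4, 9, 2] cursor@3
After 4 (prev): list=[1, 3, 6, 5, 4, 9, 2] cursor@1
After 5 (delete_current): list=[3, 6, 5, 4, 9, 2] cursor@3
After 6 (insert_after(81)): list=[3, 81, 6, 5, 4, 9, 2] cursor@3

Answer: 1 33 3 3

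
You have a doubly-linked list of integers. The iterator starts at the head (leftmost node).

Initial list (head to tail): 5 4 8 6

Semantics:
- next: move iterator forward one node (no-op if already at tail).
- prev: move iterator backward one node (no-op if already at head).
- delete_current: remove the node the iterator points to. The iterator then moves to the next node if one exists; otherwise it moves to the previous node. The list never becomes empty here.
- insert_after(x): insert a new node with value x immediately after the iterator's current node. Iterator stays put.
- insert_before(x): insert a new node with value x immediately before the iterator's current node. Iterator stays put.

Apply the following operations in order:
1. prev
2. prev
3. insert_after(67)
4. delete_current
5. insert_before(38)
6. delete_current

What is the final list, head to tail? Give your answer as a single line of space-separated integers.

Answer: 38 4 8 6

Derivation:
After 1 (prev): list=[5, 4, 8, 6] cursor@5
After 2 (prev): list=[5, 4, 8, 6] cursor@5
After 3 (insert_after(67)): list=[5, 67, 4, 8, 6] cursor@5
After 4 (delete_current): list=[67, 4, 8, 6] cursor@67
After 5 (insert_before(38)): list=[38, 67, 4, 8, 6] cursor@67
After 6 (delete_current): list=[38, 4, 8, 6] cursor@4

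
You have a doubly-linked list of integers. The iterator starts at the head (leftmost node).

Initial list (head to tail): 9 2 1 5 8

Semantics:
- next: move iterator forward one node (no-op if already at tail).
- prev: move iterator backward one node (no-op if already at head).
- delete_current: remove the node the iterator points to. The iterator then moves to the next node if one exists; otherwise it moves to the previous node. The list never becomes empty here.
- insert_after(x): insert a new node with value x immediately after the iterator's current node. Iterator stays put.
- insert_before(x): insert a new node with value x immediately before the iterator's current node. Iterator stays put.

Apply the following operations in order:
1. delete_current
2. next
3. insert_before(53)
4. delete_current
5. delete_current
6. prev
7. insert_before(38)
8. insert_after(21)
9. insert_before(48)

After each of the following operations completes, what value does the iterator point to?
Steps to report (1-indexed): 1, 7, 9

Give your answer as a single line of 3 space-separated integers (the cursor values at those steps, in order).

After 1 (delete_current): list=[2, 1, 5, 8] cursor@2
After 2 (next): list=[2, 1, 5, 8] cursor@1
After 3 (insert_before(53)): list=[2, 53, 1, 5, 8] cursor@1
After 4 (delete_current): list=[2, 53, 5, 8] cursor@5
After 5 (delete_current): list=[2, 53, 8] cursor@8
After 6 (prev): list=[2, 53, 8] cursor@53
After 7 (insert_before(38)): list=[2, 38, 53, 8] cursor@53
After 8 (insert_after(21)): list=[2, 38, 53, 21, 8] cursor@53
After 9 (insert_before(48)): list=[2, 38, 48, 53, 21, 8] cursor@53

Answer: 2 53 53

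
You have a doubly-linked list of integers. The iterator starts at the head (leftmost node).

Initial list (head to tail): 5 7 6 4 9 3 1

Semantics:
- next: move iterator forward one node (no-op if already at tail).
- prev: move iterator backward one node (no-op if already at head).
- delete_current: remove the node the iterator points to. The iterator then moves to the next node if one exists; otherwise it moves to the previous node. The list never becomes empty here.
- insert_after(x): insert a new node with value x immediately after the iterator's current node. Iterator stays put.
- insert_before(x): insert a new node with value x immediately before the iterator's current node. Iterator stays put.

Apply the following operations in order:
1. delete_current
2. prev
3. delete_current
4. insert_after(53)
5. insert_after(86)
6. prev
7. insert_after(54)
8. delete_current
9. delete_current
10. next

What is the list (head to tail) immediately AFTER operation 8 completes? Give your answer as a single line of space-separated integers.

Answer: 54 86 53 4 9 3 1

Derivation:
After 1 (delete_current): list=[7, 6, 4, 9, 3, 1] cursor@7
After 2 (prev): list=[7, 6, 4, 9, 3, 1] cursor@7
After 3 (delete_current): list=[6, 4, 9, 3, 1] cursor@6
After 4 (insert_after(53)): list=[6, 53, 4, 9, 3, 1] cursor@6
After 5 (insert_after(86)): list=[6, 86, 53, 4, 9, 3, 1] cursor@6
After 6 (prev): list=[6, 86, 53, 4, 9, 3, 1] cursor@6
After 7 (insert_after(54)): list=[6, 54, 86, 53, 4, 9, 3, 1] cursor@6
After 8 (delete_current): list=[54, 86, 53, 4, 9, 3, 1] cursor@54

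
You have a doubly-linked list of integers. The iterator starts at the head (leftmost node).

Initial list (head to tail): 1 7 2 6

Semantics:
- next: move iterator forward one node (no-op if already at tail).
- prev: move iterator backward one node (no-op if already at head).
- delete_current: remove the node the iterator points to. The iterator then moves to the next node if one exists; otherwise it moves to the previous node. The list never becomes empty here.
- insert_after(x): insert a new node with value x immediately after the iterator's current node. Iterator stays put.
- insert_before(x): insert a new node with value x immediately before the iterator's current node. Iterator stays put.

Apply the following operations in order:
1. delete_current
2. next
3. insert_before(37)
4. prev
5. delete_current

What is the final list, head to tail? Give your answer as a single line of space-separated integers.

After 1 (delete_current): list=[7, 2, 6] cursor@7
After 2 (next): list=[7, 2, 6] cursor@2
After 3 (insert_before(37)): list=[7, 37, 2, 6] cursor@2
After 4 (prev): list=[7, 37, 2, 6] cursor@37
After 5 (delete_current): list=[7, 2, 6] cursor@2

Answer: 7 2 6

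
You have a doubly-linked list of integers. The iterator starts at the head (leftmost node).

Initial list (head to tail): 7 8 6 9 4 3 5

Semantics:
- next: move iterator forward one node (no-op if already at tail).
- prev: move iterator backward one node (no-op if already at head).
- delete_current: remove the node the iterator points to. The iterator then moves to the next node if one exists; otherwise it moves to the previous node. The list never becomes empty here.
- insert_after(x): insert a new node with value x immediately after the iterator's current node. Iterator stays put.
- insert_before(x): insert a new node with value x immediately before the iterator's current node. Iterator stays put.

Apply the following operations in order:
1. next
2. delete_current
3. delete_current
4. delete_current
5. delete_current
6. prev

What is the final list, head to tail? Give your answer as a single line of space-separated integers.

Answer: 7 3 5

Derivation:
After 1 (next): list=[7, 8, 6, 9, 4, 3, 5] cursor@8
After 2 (delete_current): list=[7, 6, 9, 4, 3, 5] cursor@6
After 3 (delete_current): list=[7, 9, 4, 3, 5] cursor@9
After 4 (delete_current): list=[7, 4, 3, 5] cursor@4
After 5 (delete_current): list=[7, 3, 5] cursor@3
After 6 (prev): list=[7, 3, 5] cursor@7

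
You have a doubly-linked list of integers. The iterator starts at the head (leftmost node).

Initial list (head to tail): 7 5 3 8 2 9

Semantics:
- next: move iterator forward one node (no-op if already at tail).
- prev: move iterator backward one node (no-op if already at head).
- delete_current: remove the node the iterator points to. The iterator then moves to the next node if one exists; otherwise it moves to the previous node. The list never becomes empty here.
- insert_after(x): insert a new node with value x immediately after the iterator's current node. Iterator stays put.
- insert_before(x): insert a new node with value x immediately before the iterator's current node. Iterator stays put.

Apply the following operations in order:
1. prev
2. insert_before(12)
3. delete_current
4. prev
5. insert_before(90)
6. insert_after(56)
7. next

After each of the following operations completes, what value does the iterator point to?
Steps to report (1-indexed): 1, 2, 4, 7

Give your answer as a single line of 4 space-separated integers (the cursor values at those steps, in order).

After 1 (prev): list=[7, 5, 3, 8, 2, 9] cursor@7
After 2 (insert_before(12)): list=[12, 7, 5, 3, 8, 2, 9] cursor@7
After 3 (delete_current): list=[12, 5, 3, 8, 2, 9] cursor@5
After 4 (prev): list=[12, 5, 3, 8, 2, 9] cursor@12
After 5 (insert_before(90)): list=[90, 12, 5, 3, 8, 2, 9] cursor@12
After 6 (insert_after(56)): list=[90, 12, 56, 5, 3, 8, 2, 9] cursor@12
After 7 (next): list=[90, 12, 56, 5, 3, 8, 2, 9] cursor@56

Answer: 7 7 12 56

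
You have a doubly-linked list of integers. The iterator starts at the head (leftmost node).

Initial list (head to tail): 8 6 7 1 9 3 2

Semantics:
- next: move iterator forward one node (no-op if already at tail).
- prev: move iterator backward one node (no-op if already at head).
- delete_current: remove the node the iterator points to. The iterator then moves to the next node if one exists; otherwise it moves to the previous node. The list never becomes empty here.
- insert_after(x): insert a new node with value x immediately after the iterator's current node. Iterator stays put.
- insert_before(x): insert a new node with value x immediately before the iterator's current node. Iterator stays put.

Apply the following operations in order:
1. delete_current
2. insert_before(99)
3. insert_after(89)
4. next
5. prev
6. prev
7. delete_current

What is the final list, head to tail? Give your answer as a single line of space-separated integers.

After 1 (delete_current): list=[6, 7, 1, 9, 3, 2] cursor@6
After 2 (insert_before(99)): list=[99, 6, 7, 1, 9, 3, 2] cursor@6
After 3 (insert_after(89)): list=[99, 6, 89, 7, 1, 9, 3, 2] cursor@6
After 4 (next): list=[99, 6, 89, 7, 1, 9, 3, 2] cursor@89
After 5 (prev): list=[99, 6, 89, 7, 1, 9, 3, 2] cursor@6
After 6 (prev): list=[99, 6, 89, 7, 1, 9, 3, 2] cursor@99
After 7 (delete_current): list=[6, 89, 7, 1, 9, 3, 2] cursor@6

Answer: 6 89 7 1 9 3 2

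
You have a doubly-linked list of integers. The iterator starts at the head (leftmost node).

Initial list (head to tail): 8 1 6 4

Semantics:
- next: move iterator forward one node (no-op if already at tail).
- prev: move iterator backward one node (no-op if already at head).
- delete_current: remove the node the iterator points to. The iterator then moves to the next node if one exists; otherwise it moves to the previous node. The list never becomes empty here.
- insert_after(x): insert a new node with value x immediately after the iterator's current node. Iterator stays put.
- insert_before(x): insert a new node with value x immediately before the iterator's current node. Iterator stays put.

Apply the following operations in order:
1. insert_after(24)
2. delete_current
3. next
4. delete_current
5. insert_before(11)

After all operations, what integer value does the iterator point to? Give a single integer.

Answer: 6

Derivation:
After 1 (insert_after(24)): list=[8, 24, 1, 6, 4] cursor@8
After 2 (delete_current): list=[24, 1, 6, 4] cursor@24
After 3 (next): list=[24, 1, 6, 4] cursor@1
After 4 (delete_current): list=[24, 6, 4] cursor@6
After 5 (insert_before(11)): list=[24, 11, 6, 4] cursor@6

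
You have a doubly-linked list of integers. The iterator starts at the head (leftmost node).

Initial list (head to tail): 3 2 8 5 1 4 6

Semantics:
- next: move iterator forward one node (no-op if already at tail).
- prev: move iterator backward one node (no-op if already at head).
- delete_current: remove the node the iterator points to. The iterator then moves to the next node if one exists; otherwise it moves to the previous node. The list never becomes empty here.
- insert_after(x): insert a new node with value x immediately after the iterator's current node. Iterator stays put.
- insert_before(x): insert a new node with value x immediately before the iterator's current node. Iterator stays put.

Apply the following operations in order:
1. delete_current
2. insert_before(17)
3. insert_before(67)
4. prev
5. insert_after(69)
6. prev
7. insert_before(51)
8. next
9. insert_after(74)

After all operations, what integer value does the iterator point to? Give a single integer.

After 1 (delete_current): list=[2, 8, 5, 1, 4, 6] cursor@2
After 2 (insert_before(17)): list=[17, 2, 8, 5, 1, 4, 6] cursor@2
After 3 (insert_before(67)): list=[17, 67, 2, 8, 5, 1, 4, 6] cursor@2
After 4 (prev): list=[17, 67, 2, 8, 5, 1, 4, 6] cursor@67
After 5 (insert_after(69)): list=[17, 67, 69, 2, 8, 5, 1, 4, 6] cursor@67
After 6 (prev): list=[17, 67, 69, 2, 8, 5, 1, 4, 6] cursor@17
After 7 (insert_before(51)): list=[51, 17, 67, 69, 2, 8, 5, 1, 4, 6] cursor@17
After 8 (next): list=[51, 17, 67, 69, 2, 8, 5, 1, 4, 6] cursor@67
After 9 (insert_after(74)): list=[51, 17, 67, 74, 69, 2, 8, 5, 1, 4, 6] cursor@67

Answer: 67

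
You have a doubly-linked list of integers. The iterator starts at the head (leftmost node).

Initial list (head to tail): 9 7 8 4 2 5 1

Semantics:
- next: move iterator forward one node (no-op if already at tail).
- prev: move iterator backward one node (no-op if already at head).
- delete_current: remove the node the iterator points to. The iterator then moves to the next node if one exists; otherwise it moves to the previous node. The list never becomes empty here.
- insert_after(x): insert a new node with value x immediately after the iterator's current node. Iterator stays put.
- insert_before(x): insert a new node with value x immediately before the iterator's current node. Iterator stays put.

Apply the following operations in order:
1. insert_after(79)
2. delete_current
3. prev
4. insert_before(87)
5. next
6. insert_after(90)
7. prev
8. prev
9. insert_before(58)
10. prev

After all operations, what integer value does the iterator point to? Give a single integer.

After 1 (insert_after(79)): list=[9, 79, 7, 8, 4, 2, 5, 1] cursor@9
After 2 (delete_current): list=[79, 7, 8, 4, 2, 5, 1] cursor@79
After 3 (prev): list=[79, 7, 8, 4, 2, 5, 1] cursor@79
After 4 (insert_before(87)): list=[87, 79, 7, 8, 4, 2, 5, 1] cursor@79
After 5 (next): list=[87, 79, 7, 8, 4, 2, 5, 1] cursor@7
After 6 (insert_after(90)): list=[87, 79, 7, 90, 8, 4, 2, 5, 1] cursor@7
After 7 (prev): list=[87, 79, 7, 90, 8, 4, 2, 5, 1] cursor@79
After 8 (prev): list=[87, 79, 7, 90, 8, 4, 2, 5, 1] cursor@87
After 9 (insert_before(58)): list=[58, 87, 79, 7, 90, 8, 4, 2, 5, 1] cursor@87
After 10 (prev): list=[58, 87, 79, 7, 90, 8, 4, 2, 5, 1] cursor@58

Answer: 58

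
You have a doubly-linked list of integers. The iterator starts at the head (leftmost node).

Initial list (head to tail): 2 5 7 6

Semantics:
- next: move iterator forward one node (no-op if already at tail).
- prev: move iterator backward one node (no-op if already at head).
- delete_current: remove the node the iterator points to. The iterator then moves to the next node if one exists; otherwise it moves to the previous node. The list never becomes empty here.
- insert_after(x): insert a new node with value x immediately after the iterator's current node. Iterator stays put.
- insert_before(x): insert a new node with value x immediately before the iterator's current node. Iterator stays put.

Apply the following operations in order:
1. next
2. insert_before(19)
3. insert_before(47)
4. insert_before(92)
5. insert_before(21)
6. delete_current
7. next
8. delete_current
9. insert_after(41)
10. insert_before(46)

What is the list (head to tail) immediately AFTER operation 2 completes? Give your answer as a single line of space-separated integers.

After 1 (next): list=[2, 5, 7, 6] cursor@5
After 2 (insert_before(19)): list=[2, 19, 5, 7, 6] cursor@5

Answer: 2 19 5 7 6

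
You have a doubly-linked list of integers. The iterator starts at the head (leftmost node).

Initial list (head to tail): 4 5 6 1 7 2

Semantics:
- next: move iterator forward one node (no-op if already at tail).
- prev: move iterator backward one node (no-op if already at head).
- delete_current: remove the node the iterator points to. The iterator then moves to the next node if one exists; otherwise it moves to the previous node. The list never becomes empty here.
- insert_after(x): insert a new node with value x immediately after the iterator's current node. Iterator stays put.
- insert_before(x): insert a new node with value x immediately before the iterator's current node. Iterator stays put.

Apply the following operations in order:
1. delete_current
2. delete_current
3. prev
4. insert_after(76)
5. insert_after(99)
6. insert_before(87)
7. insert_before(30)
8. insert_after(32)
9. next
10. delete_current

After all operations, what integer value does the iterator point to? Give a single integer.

Answer: 99

Derivation:
After 1 (delete_current): list=[5, 6, 1, 7, 2] cursor@5
After 2 (delete_current): list=[6, 1, 7, 2] cursor@6
After 3 (prev): list=[6, 1, 7, 2] cursor@6
After 4 (insert_after(76)): list=[6, 76, 1, 7, 2] cursor@6
After 5 (insert_after(99)): list=[6, 99, 76, 1, 7, 2] cursor@6
After 6 (insert_before(87)): list=[87, 6, 99, 76, 1, 7, 2] cursor@6
After 7 (insert_before(30)): list=[87, 30, 6, 99, 76, 1, 7, 2] cursor@6
After 8 (insert_after(32)): list=[87, 30, 6, 32, 99, 76, 1, 7, 2] cursor@6
After 9 (next): list=[87, 30, 6, 32, 99, 76, 1, 7, 2] cursor@32
After 10 (delete_current): list=[87, 30, 6, 99, 76, 1, 7, 2] cursor@99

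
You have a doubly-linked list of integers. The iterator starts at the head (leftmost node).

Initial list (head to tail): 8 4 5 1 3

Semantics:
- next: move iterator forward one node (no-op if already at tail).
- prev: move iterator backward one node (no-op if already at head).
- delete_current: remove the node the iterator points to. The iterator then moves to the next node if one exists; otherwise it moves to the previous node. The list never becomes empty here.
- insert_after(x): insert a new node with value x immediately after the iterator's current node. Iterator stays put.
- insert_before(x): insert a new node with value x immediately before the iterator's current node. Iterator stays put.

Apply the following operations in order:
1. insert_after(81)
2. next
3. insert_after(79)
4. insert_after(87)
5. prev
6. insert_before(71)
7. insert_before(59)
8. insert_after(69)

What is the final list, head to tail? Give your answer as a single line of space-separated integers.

After 1 (insert_after(81)): list=[8, 81, 4, 5, 1, 3] cursor@8
After 2 (next): list=[8, 81, 4, 5, 1, 3] cursor@81
After 3 (insert_after(79)): list=[8, 81, 79, 4, 5, 1, 3] cursor@81
After 4 (insert_after(87)): list=[8, 81, 87, 79, 4, 5, 1, 3] cursor@81
After 5 (prev): list=[8, 81, 87, 79, 4, 5, 1, 3] cursor@8
After 6 (insert_before(71)): list=[71, 8, 81, 87, 79, 4, 5, 1, 3] cursor@8
After 7 (insert_before(59)): list=[71, 59, 8, 81, 87, 79, 4, 5, 1, 3] cursor@8
After 8 (insert_after(69)): list=[71, 59, 8, 69, 81, 87, 79, 4, 5, 1, 3] cursor@8

Answer: 71 59 8 69 81 87 79 4 5 1 3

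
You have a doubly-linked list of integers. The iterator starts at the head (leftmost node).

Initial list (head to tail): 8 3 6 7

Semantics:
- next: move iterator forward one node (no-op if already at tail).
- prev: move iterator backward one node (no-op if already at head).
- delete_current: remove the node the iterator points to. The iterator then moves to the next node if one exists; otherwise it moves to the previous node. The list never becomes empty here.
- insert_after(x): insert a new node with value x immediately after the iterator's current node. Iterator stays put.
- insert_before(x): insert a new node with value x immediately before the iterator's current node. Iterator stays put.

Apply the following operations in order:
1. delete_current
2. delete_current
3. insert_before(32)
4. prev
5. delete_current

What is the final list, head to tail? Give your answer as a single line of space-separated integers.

Answer: 6 7

Derivation:
After 1 (delete_current): list=[3, 6, 7] cursor@3
After 2 (delete_current): list=[6, 7] cursor@6
After 3 (insert_before(32)): list=[32, 6, 7] cursor@6
After 4 (prev): list=[32, 6, 7] cursor@32
After 5 (delete_current): list=[6, 7] cursor@6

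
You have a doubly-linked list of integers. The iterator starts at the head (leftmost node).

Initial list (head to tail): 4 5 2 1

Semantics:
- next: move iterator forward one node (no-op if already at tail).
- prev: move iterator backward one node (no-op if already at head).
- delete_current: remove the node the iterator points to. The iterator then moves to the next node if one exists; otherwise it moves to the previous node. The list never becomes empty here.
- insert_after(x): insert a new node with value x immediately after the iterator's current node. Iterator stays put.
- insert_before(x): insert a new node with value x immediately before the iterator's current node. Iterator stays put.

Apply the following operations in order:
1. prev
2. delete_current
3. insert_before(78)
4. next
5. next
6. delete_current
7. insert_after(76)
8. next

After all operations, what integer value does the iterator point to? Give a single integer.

After 1 (prev): list=[4, 5, 2, 1] cursor@4
After 2 (delete_current): list=[5, 2, 1] cursor@5
After 3 (insert_before(78)): list=[78, 5, 2, 1] cursor@5
After 4 (next): list=[78, 5, 2, 1] cursor@2
After 5 (next): list=[78, 5, 2, 1] cursor@1
After 6 (delete_current): list=[78, 5, 2] cursor@2
After 7 (insert_after(76)): list=[78, 5, 2, 76] cursor@2
After 8 (next): list=[78, 5, 2, 76] cursor@76

Answer: 76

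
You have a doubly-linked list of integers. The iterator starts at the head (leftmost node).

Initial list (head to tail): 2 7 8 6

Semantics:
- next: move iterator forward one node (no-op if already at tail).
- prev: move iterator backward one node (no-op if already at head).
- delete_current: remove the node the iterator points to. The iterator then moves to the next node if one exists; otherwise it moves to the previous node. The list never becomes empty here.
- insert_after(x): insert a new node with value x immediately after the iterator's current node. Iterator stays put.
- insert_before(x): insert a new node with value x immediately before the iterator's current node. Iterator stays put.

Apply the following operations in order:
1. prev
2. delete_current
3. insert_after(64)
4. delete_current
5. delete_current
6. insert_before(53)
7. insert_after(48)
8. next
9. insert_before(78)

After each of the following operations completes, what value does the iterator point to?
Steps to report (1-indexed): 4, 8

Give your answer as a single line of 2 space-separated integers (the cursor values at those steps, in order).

Answer: 64 48

Derivation:
After 1 (prev): list=[2, 7, 8, 6] cursor@2
After 2 (delete_current): list=[7, 8, 6] cursor@7
After 3 (insert_after(64)): list=[7, 64, 8, 6] cursor@7
After 4 (delete_current): list=[64, 8, 6] cursor@64
After 5 (delete_current): list=[8, 6] cursor@8
After 6 (insert_before(53)): list=[53, 8, 6] cursor@8
After 7 (insert_after(48)): list=[53, 8, 48, 6] cursor@8
After 8 (next): list=[53, 8, 48, 6] cursor@48
After 9 (insert_before(78)): list=[53, 8, 78, 48, 6] cursor@48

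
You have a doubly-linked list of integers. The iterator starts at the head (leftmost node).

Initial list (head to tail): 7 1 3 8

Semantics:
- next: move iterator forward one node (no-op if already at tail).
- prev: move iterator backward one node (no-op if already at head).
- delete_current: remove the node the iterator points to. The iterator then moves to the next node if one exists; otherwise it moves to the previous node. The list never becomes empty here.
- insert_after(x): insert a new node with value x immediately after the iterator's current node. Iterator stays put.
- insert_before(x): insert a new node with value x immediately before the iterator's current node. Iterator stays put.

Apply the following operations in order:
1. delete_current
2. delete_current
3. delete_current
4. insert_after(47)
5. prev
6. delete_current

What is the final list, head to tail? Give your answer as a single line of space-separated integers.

After 1 (delete_current): list=[1, 3, 8] cursor@1
After 2 (delete_current): list=[3, 8] cursor@3
After 3 (delete_current): list=[8] cursor@8
After 4 (insert_after(47)): list=[8, 47] cursor@8
After 5 (prev): list=[8, 47] cursor@8
After 6 (delete_current): list=[47] cursor@47

Answer: 47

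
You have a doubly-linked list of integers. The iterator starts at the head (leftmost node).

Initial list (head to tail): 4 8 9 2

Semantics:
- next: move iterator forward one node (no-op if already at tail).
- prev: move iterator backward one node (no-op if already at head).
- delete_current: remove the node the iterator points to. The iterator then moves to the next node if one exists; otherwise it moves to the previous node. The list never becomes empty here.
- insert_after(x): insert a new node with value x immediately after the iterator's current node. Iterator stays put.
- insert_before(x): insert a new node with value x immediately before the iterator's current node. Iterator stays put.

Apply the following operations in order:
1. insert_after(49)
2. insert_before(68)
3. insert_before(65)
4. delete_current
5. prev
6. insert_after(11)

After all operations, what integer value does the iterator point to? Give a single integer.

After 1 (insert_after(49)): list=[4, 49, 8, 9, 2] cursor@4
After 2 (insert_before(68)): list=[68, 4, 49, 8, 9, 2] cursor@4
After 3 (insert_before(65)): list=[68, 65, 4, 49, 8, 9, 2] cursor@4
After 4 (delete_current): list=[68, 65, 49, 8, 9, 2] cursor@49
After 5 (prev): list=[68, 65, 49, 8, 9, 2] cursor@65
After 6 (insert_after(11)): list=[68, 65, 11, 49, 8, 9, 2] cursor@65

Answer: 65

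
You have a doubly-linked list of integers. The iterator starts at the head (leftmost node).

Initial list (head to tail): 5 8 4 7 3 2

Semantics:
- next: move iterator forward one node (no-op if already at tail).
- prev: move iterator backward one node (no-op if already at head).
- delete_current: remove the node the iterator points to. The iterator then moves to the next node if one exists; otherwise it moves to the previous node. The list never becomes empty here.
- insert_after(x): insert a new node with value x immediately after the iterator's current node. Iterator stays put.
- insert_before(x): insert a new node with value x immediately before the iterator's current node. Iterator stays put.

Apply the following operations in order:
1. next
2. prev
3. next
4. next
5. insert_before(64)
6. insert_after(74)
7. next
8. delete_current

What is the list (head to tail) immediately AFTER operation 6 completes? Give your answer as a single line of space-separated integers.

Answer: 5 8 64 4 74 7 3 2

Derivation:
After 1 (next): list=[5, 8, 4, 7, 3, 2] cursor@8
After 2 (prev): list=[5, 8, 4, 7, 3, 2] cursor@5
After 3 (next): list=[5, 8, 4, 7, 3, 2] cursor@8
After 4 (next): list=[5, 8, 4, 7, 3, 2] cursor@4
After 5 (insert_before(64)): list=[5, 8, 64, 4, 7, 3, 2] cursor@4
After 6 (insert_after(74)): list=[5, 8, 64, 4, 74, 7, 3, 2] cursor@4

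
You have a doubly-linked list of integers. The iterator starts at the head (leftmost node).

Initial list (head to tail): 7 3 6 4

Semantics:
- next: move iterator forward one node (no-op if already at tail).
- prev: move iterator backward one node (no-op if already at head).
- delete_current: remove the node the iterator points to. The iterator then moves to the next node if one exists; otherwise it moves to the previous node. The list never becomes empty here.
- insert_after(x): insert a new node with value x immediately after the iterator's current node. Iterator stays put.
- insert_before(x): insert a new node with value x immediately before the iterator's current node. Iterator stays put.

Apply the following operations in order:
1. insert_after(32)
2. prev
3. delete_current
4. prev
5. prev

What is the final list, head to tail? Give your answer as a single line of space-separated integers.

After 1 (insert_after(32)): list=[7, 32, 3, 6, 4] cursor@7
After 2 (prev): list=[7, 32, 3, 6, 4] cursor@7
After 3 (delete_current): list=[32, 3, 6, 4] cursor@32
After 4 (prev): list=[32, 3, 6, 4] cursor@32
After 5 (prev): list=[32, 3, 6, 4] cursor@32

Answer: 32 3 6 4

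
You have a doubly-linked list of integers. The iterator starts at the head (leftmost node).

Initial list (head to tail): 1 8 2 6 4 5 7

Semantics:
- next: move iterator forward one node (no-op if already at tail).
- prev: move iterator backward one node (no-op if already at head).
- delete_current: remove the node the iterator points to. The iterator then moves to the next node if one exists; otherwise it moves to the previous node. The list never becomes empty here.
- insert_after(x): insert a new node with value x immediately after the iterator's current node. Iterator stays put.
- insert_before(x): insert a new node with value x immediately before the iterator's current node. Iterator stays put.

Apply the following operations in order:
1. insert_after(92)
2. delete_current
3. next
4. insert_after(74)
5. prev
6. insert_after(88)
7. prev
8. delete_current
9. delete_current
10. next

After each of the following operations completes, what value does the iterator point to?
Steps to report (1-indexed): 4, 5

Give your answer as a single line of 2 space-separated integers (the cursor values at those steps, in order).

After 1 (insert_after(92)): list=[1, 92, 8, 2, 6, 4, 5, 7] cursor@1
After 2 (delete_current): list=[92, 8, 2, 6, 4, 5, 7] cursor@92
After 3 (next): list=[92, 8, 2, 6, 4, 5, 7] cursor@8
After 4 (insert_after(74)): list=[92, 8, 74, 2, 6, 4, 5, 7] cursor@8
After 5 (prev): list=[92, 8, 74, 2, 6, 4, 5, 7] cursor@92
After 6 (insert_after(88)): list=[92, 88, 8, 74, 2, 6, 4, 5, 7] cursor@92
After 7 (prev): list=[92, 88, 8, 74, 2, 6, 4, 5, 7] cursor@92
After 8 (delete_current): list=[88, 8, 74, 2, 6, 4, 5, 7] cursor@88
After 9 (delete_current): list=[8, 74, 2, 6, 4, 5, 7] cursor@8
After 10 (next): list=[8, 74, 2, 6, 4, 5, 7] cursor@74

Answer: 8 92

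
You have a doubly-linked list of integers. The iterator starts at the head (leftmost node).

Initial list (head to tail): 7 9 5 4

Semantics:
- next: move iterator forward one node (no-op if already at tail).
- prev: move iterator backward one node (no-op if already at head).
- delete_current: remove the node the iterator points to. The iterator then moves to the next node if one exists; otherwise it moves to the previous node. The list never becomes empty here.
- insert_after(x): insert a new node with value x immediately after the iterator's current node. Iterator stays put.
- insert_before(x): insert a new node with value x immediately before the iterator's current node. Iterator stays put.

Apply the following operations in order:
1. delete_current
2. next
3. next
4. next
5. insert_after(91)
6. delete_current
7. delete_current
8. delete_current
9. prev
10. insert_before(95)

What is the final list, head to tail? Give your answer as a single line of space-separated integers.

After 1 (delete_current): list=[9, 5, 4] cursor@9
After 2 (next): list=[9, 5, 4] cursor@5
After 3 (next): list=[9, 5, 4] cursor@4
After 4 (next): list=[9, 5, 4] cursor@4
After 5 (insert_after(91)): list=[9, 5, 4, 91] cursor@4
After 6 (delete_current): list=[9, 5, 91] cursor@91
After 7 (delete_current): list=[9, 5] cursor@5
After 8 (delete_current): list=[9] cursor@9
After 9 (prev): list=[9] cursor@9
After 10 (insert_before(95)): list=[95, 9] cursor@9

Answer: 95 9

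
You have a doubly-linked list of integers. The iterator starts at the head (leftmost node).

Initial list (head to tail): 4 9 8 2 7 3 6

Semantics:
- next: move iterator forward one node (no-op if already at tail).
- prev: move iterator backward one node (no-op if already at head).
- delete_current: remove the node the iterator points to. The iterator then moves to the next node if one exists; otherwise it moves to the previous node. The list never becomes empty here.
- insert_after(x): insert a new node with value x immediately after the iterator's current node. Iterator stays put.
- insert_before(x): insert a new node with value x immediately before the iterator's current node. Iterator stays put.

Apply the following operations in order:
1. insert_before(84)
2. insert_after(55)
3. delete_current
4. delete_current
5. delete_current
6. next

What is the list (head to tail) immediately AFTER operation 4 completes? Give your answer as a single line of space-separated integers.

Answer: 84 9 8 2 7 3 6

Derivation:
After 1 (insert_before(84)): list=[84, 4, 9, 8, 2, 7, 3, 6] cursor@4
After 2 (insert_after(55)): list=[84, 4, 55, 9, 8, 2, 7, 3, 6] cursor@4
After 3 (delete_current): list=[84, 55, 9, 8, 2, 7, 3, 6] cursor@55
After 4 (delete_current): list=[84, 9, 8, 2, 7, 3, 6] cursor@9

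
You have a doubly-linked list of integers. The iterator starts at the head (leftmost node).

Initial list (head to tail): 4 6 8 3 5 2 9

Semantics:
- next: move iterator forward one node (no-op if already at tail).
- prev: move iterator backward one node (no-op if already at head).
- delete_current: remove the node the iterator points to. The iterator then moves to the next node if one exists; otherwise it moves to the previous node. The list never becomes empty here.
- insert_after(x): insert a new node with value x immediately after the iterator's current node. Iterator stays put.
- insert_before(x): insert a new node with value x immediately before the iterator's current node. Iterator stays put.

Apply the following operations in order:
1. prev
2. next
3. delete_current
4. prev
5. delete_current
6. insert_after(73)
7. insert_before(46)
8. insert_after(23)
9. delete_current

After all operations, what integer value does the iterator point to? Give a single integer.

Answer: 23

Derivation:
After 1 (prev): list=[4, 6, 8, 3, 5, 2, 9] cursor@4
After 2 (next): list=[4, 6, 8, 3, 5, 2, 9] cursor@6
After 3 (delete_current): list=[4, 8, 3, 5, 2, 9] cursor@8
After 4 (prev): list=[4, 8, 3, 5, 2, 9] cursor@4
After 5 (delete_current): list=[8, 3, 5, 2, 9] cursor@8
After 6 (insert_after(73)): list=[8, 73, 3, 5, 2, 9] cursor@8
After 7 (insert_before(46)): list=[46, 8, 73, 3, 5, 2, 9] cursor@8
After 8 (insert_after(23)): list=[46, 8, 23, 73, 3, 5, 2, 9] cursor@8
After 9 (delete_current): list=[46, 23, 73, 3, 5, 2, 9] cursor@23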